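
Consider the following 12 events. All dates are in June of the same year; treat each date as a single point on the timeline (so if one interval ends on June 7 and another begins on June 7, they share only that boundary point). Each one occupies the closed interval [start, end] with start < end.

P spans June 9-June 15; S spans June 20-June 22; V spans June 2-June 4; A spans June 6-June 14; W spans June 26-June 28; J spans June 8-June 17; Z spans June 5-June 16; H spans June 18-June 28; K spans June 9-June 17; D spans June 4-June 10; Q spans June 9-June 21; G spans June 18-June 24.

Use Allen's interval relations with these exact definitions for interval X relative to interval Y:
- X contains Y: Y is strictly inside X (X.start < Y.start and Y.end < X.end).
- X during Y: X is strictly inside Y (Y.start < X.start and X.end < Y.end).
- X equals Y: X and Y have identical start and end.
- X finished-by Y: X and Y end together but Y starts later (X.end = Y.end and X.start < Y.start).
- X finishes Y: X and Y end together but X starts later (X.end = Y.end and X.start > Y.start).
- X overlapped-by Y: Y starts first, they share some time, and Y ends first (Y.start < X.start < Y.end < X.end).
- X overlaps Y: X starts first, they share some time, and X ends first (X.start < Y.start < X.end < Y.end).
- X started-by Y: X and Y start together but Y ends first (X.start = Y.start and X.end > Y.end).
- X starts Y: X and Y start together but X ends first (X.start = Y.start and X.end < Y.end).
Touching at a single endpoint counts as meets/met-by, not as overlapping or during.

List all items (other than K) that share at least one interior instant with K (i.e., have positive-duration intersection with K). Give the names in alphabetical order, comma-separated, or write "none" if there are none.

A, D, J, P, Q, Z

Target K = [June 9, June 17].
A [June 6, June 14] → overlaps → yes.
D [June 4, June 10] → overlaps → yes.
G [June 18, June 24] → after → no.
H [June 18, June 28] → after → no.
J [June 8, June 17] → finished-by → yes.
P [June 9, June 15] → starts → yes.
Q [June 9, June 21] → started-by → yes.
S [June 20, June 22] → after → no.
V [June 2, June 4] → before → no.
W [June 26, June 28] → after → no.
Z [June 5, June 16] → overlaps → yes.
Result: A, D, J, P, Q, Z.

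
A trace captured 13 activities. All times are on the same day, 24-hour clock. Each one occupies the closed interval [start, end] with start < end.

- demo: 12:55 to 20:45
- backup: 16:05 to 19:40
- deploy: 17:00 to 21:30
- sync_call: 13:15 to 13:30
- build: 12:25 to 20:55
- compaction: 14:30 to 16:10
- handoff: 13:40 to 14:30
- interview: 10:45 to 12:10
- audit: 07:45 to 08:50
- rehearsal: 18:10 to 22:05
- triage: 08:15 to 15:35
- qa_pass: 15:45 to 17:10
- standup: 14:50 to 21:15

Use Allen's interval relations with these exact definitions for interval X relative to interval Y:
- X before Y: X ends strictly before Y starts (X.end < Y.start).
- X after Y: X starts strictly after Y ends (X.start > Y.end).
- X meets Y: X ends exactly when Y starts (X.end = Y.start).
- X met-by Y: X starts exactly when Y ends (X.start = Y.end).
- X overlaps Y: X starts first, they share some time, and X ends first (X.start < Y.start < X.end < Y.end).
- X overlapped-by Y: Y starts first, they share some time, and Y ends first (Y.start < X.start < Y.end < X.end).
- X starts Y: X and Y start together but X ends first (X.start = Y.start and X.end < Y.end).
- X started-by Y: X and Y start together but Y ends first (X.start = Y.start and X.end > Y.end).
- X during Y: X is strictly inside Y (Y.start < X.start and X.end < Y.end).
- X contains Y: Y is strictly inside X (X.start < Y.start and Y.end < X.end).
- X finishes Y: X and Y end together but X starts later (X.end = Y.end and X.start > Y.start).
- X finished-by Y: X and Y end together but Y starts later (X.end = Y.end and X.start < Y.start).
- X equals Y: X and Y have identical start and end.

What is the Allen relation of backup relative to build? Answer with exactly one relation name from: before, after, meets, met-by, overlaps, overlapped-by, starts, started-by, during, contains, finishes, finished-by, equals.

backup = [16:05, 19:40]; build = [12:25, 20:55].
Compare endpoints: backup.start > build.start, backup.start < build.end, backup.end > build.start, backup.end < build.end.
That pattern is 'during'.

during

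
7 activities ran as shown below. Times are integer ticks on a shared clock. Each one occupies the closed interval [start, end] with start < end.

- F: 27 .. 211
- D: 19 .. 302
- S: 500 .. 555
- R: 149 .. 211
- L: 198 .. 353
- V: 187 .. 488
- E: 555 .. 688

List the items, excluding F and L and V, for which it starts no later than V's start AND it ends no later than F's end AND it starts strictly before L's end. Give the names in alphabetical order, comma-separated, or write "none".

R

Conditions: its start is no later than V's start (X.start <= 187) AND its end is no later than F's end (X.end <= 211) AND its start is strictly before L's end (X.start < 353).
D: start 19 <= 187? ✓; end 302 <= 211? ✗; start 19 < 353? ✓ → no.
E: start 555 <= 187? ✗; end 688 <= 211? ✗; start 555 < 353? ✗ → no.
R: start 149 <= 187? ✓; end 211 <= 211? ✓; start 149 < 353? ✓ → yes.
S: start 500 <= 187? ✗; end 555 <= 211? ✗; start 500 < 353? ✗ → no.
Result: R.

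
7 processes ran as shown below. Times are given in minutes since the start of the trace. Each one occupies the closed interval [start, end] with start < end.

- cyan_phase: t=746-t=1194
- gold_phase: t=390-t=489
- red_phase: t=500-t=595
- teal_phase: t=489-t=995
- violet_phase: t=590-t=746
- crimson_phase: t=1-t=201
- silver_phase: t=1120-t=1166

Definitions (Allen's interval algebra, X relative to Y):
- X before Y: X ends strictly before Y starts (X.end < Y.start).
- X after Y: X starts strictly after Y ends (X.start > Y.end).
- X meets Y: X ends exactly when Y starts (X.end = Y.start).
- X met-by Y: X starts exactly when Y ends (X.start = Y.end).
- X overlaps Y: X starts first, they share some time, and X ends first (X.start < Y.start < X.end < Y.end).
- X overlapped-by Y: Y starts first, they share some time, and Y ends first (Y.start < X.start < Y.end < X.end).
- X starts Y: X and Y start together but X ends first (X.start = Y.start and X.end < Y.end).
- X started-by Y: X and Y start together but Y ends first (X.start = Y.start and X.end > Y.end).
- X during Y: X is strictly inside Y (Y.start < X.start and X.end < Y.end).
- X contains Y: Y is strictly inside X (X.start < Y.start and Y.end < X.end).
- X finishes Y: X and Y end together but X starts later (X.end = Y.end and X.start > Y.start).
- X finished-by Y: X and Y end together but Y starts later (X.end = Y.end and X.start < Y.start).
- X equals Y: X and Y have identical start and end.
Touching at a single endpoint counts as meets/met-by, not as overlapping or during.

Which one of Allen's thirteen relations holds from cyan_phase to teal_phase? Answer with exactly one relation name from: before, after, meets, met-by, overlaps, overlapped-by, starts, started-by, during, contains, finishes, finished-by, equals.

overlapped-by

cyan_phase = [t=746, t=1194]; teal_phase = [t=489, t=995].
Compare endpoints: cyan_phase.start > teal_phase.start, cyan_phase.start < teal_phase.end, cyan_phase.end > teal_phase.start, cyan_phase.end > teal_phase.end.
That pattern is 'overlapped-by'.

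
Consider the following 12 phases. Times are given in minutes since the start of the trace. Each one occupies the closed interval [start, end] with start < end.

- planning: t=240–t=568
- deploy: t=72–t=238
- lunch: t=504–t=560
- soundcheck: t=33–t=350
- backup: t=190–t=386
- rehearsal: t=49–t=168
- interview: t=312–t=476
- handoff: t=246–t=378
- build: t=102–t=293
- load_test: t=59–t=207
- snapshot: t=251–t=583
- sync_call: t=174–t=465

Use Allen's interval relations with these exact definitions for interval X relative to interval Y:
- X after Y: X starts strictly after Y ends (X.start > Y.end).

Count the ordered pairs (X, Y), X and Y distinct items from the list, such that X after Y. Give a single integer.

Checking all 132 ordered pairs for relation 'after'; matching pairs in alphabetical order:
(backup, rehearsal): backup after rehearsal ✓
(handoff, deploy): handoff after deploy ✓
(handoff, load_test): handoff after load_test ✓
(handoff, rehearsal): handoff after rehearsal ✓
(interview, build): interview after build ✓
(interview, deploy): interview after deploy ✓
(interview, load_test): interview after load_test ✓
(interview, rehearsal): interview after rehearsal ✓
(lunch, backup): lunch after backup ✓
(lunch, build): lunch after build ✓
(lunch, deploy): lunch after deploy ✓
(lunch, handoff): lunch after handoff ✓
(lunch, interview): lunch after interview ✓
(lunch, load_test): lunch after load_test ✓
(lunch, rehearsal): lunch after rehearsal ✓
(lunch, soundcheck): lunch after soundcheck ✓
(lunch, sync_call): lunch after sync_call ✓
(planning, deploy): planning after deploy ✓
(planning, load_test): planning after load_test ✓
(planning, rehearsal): planning after rehearsal ✓
(snapshot, deploy): snapshot after deploy ✓
(snapshot, load_test): snapshot after load_test ✓
(snapshot, rehearsal): snapshot after rehearsal ✓
(sync_call, rehearsal): sync_call after rehearsal ✓
Count: 24.

24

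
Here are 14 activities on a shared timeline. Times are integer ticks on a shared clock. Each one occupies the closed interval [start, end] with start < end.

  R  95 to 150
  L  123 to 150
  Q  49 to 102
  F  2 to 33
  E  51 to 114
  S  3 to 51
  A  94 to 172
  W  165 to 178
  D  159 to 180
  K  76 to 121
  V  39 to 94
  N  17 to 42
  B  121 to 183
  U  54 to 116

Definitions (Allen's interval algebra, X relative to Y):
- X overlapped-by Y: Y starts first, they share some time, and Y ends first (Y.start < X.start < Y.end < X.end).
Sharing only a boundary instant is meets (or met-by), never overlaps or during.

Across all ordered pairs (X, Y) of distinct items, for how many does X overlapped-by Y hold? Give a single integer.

27

Checking all 182 ordered pairs for relation 'overlapped-by'; matching pairs in alphabetical order:
(A, E): A overlapped-by E ✓
(A, K): A overlapped-by K ✓
(A, Q): A overlapped-by Q ✓
(A, U): A overlapped-by U ✓
(B, A): B overlapped-by A ✓
(B, R): B overlapped-by R ✓
(D, A): D overlapped-by A ✓
(E, Q): E overlapped-by Q ✓
(E, V): E overlapped-by V ✓
(K, E): K overlapped-by E ✓
(K, Q): K overlapped-by Q ✓
(K, U): K overlapped-by U ✓
(K, V): K overlapped-by V ✓
(N, F): N overlapped-by F ✓
(Q, S): Q overlapped-by S ✓
(Q, V): Q overlapped-by V ✓
(R, E): R overlapped-by E ✓
(R, K): R overlapped-by K ✓
(R, Q): R overlapped-by Q ✓
(R, U): R overlapped-by U ✓
(S, F): S overlapped-by F ✓
(U, E): U overlapped-by E ✓
(U, Q): U overlapped-by Q ✓
(U, V): U overlapped-by V ✓
... plus 3 further pairs not listed.
Count: 27.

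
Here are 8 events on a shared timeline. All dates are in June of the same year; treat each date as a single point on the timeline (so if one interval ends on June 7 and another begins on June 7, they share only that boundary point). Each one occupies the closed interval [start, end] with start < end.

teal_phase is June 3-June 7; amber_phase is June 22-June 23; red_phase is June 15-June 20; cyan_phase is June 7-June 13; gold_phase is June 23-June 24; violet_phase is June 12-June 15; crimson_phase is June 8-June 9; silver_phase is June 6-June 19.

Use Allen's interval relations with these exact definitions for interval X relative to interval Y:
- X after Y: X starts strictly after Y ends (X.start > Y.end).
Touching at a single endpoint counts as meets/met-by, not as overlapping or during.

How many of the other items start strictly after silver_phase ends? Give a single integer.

2

Target silver_phase = [June 6, June 19].
amber_phase [June 22, June 23] → after → counts.
crimson_phase [June 8, June 9] → during → no.
cyan_phase [June 7, June 13] → during → no.
gold_phase [June 23, June 24] → after → counts.
red_phase [June 15, June 20] → overlapped-by → no.
teal_phase [June 3, June 7] → overlaps → no.
violet_phase [June 12, June 15] → during → no.
Total: 2.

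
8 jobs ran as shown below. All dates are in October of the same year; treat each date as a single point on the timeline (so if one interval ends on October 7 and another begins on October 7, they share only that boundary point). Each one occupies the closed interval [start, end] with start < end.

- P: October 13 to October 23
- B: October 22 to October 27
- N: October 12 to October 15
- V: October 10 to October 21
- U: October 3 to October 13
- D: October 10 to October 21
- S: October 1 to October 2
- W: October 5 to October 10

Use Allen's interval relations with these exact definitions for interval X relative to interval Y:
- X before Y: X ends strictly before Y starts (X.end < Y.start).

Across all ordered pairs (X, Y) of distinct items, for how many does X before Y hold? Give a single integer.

Checking all 56 ordered pairs for relation 'before'; matching pairs in alphabetical order:
(D, B): D before B ✓
(N, B): N before B ✓
(S, B): S before B ✓
(S, D): S before D ✓
(S, N): S before N ✓
(S, P): S before P ✓
(S, U): S before U ✓
(S, V): S before V ✓
(S, W): S before W ✓
(U, B): U before B ✓
(V, B): V before B ✓
(W, B): W before B ✓
(W, N): W before N ✓
(W, P): W before P ✓
Count: 14.

14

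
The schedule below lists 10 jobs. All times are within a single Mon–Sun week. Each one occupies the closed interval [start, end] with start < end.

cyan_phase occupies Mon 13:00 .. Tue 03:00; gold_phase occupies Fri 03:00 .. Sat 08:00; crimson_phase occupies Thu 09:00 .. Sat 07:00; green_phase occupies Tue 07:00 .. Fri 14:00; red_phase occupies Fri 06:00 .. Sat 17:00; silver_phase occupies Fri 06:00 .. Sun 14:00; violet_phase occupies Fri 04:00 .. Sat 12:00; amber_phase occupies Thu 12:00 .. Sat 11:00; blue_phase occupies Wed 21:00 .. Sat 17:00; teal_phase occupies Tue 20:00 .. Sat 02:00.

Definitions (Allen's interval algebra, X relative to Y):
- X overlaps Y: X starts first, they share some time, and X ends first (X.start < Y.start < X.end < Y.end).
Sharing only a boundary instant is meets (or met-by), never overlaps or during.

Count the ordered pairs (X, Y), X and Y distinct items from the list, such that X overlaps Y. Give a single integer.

29

Checking all 90 ordered pairs for relation 'overlaps'; matching pairs in alphabetical order:
(amber_phase, red_phase): amber_phase overlaps red_phase ✓
(amber_phase, silver_phase): amber_phase overlaps silver_phase ✓
(amber_phase, violet_phase): amber_phase overlaps violet_phase ✓
(blue_phase, silver_phase): blue_phase overlaps silver_phase ✓
(crimson_phase, amber_phase): crimson_phase overlaps amber_phase ✓
(crimson_phase, gold_phase): crimson_phase overlaps gold_phase ✓
(crimson_phase, red_phase): crimson_phase overlaps red_phase ✓
(crimson_phase, silver_phase): crimson_phase overlaps silver_phase ✓
(crimson_phase, violet_phase): crimson_phase overlaps violet_phase ✓
(gold_phase, red_phase): gold_phase overlaps red_phase ✓
(gold_phase, silver_phase): gold_phase overlaps silver_phase ✓
(gold_phase, violet_phase): gold_phase overlaps violet_phase ✓
(green_phase, amber_phase): green_phase overlaps amber_phase ✓
(green_phase, blue_phase): green_phase overlaps blue_phase ✓
(green_phase, crimson_phase): green_phase overlaps crimson_phase ✓
(green_phase, gold_phase): green_phase overlaps gold_phase ✓
(green_phase, red_phase): green_phase overlaps red_phase ✓
(green_phase, silver_phase): green_phase overlaps silver_phase ✓
(green_phase, teal_phase): green_phase overlaps teal_phase ✓
(green_phase, violet_phase): green_phase overlaps violet_phase ✓
(teal_phase, amber_phase): teal_phase overlaps amber_phase ✓
(teal_phase, blue_phase): teal_phase overlaps blue_phase ✓
(teal_phase, crimson_phase): teal_phase overlaps crimson_phase ✓
(teal_phase, gold_phase): teal_phase overlaps gold_phase ✓
... plus 5 further pairs not listed.
Count: 29.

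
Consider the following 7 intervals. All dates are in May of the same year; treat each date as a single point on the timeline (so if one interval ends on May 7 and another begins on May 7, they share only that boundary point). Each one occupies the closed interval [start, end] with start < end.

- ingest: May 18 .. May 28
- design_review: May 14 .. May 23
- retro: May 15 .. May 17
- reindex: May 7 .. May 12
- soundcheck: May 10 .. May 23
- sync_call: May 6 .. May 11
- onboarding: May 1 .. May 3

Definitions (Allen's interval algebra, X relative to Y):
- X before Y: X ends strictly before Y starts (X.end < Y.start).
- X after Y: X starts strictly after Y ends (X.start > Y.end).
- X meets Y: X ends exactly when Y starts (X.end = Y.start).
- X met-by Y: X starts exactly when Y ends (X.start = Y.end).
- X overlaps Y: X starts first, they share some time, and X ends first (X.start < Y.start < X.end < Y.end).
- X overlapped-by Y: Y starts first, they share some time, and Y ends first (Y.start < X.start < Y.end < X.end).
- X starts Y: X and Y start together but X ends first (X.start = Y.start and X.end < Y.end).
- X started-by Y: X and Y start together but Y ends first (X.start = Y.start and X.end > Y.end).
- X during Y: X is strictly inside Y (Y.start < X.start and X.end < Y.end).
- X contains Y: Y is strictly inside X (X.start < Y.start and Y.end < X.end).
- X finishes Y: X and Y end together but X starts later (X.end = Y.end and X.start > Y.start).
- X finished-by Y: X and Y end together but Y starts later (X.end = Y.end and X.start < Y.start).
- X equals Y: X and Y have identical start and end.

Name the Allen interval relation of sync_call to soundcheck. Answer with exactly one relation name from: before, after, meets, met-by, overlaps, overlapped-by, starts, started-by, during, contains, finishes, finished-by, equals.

sync_call = [May 6, May 11]; soundcheck = [May 10, May 23].
Compare endpoints: sync_call.start < soundcheck.start, sync_call.start < soundcheck.end, sync_call.end > soundcheck.start, sync_call.end < soundcheck.end.
That pattern is 'overlaps'.

overlaps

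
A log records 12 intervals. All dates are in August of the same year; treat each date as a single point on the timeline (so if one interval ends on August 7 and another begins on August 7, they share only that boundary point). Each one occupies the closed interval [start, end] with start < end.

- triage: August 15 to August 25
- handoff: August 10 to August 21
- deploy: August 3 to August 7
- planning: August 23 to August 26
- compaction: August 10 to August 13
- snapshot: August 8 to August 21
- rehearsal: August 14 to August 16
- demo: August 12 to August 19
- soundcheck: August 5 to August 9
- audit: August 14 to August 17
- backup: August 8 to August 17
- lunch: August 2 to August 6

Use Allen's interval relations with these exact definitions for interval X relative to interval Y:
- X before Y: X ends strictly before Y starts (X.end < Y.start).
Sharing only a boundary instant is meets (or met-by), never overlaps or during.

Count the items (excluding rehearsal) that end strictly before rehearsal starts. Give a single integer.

Target rehearsal = [August 14, August 16].
audit [August 14, August 17] → started-by → no.
backup [August 8, August 17] → contains → no.
compaction [August 10, August 13] → before → counts.
demo [August 12, August 19] → contains → no.
deploy [August 3, August 7] → before → counts.
handoff [August 10, August 21] → contains → no.
lunch [August 2, August 6] → before → counts.
planning [August 23, August 26] → after → no.
snapshot [August 8, August 21] → contains → no.
soundcheck [August 5, August 9] → before → counts.
triage [August 15, August 25] → overlapped-by → no.
Total: 4.

4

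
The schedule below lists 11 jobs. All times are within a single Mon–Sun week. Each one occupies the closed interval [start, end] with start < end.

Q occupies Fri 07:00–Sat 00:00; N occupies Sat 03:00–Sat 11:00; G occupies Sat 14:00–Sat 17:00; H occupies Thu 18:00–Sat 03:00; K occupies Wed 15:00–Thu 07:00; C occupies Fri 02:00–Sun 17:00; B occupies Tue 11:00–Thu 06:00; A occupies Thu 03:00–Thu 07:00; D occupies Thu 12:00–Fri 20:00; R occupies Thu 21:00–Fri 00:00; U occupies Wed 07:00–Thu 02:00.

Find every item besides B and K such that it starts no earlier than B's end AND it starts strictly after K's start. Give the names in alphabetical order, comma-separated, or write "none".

Conditions: its start is no earlier than B's end (X.start >= Thu 06:00) AND its start is strictly after K's start (X.start > Wed 15:00).
A: start Thu 03:00 >= Thu 06:00? ✗; start Thu 03:00 > Wed 15:00? ✓ → no.
C: start Fri 02:00 >= Thu 06:00? ✓; start Fri 02:00 > Wed 15:00? ✓ → yes.
D: start Thu 12:00 >= Thu 06:00? ✓; start Thu 12:00 > Wed 15:00? ✓ → yes.
G: start Sat 14:00 >= Thu 06:00? ✓; start Sat 14:00 > Wed 15:00? ✓ → yes.
H: start Thu 18:00 >= Thu 06:00? ✓; start Thu 18:00 > Wed 15:00? ✓ → yes.
N: start Sat 03:00 >= Thu 06:00? ✓; start Sat 03:00 > Wed 15:00? ✓ → yes.
Q: start Fri 07:00 >= Thu 06:00? ✓; start Fri 07:00 > Wed 15:00? ✓ → yes.
R: start Thu 21:00 >= Thu 06:00? ✓; start Thu 21:00 > Wed 15:00? ✓ → yes.
U: start Wed 07:00 >= Thu 06:00? ✗; start Wed 07:00 > Wed 15:00? ✗ → no.
Result: C, D, G, H, N, Q, R.

C, D, G, H, N, Q, R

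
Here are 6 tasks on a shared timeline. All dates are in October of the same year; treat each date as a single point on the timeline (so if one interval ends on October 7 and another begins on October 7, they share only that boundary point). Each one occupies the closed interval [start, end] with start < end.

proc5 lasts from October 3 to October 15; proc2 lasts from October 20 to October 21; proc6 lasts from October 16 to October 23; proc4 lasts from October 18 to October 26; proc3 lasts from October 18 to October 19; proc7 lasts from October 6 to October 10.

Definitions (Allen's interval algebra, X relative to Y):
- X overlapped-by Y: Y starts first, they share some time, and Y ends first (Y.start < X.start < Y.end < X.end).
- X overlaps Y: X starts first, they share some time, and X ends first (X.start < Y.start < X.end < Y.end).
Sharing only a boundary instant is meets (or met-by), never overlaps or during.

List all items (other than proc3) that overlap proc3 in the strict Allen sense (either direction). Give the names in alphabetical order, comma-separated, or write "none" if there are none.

none

Target proc3 = [October 18, October 19].
proc2 [October 20, October 21] → after → no.
proc4 [October 18, October 26] → started-by → no.
proc5 [October 3, October 15] → before → no.
proc6 [October 16, October 23] → contains → no.
proc7 [October 6, October 10] → before → no.
Result: none.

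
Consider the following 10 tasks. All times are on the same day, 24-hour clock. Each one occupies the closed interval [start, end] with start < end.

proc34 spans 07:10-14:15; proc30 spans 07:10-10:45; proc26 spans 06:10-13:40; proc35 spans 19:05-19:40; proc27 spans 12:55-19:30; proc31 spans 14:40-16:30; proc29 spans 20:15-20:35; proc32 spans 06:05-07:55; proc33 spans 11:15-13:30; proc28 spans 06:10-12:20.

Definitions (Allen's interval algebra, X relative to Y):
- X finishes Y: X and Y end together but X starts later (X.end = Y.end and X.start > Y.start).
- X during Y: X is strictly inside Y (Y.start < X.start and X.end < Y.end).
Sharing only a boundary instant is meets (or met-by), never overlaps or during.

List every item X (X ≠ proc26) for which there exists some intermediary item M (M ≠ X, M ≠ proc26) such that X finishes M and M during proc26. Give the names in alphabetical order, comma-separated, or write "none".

Target proc26 = [06:10, 13:40].
Intermediaries M with M during proc26: proc30, proc33.
Via proc30 — items with X finishes proc30: none.
Via proc33 — items with X finishes proc33: none.
Union: none.

none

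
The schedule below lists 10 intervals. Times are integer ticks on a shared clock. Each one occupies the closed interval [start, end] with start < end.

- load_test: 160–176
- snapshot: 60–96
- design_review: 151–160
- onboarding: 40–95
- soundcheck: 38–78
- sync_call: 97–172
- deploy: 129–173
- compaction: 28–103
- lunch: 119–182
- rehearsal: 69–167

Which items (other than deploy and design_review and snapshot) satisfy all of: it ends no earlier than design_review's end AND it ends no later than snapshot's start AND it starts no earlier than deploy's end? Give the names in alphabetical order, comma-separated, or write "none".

Conditions: its end is no earlier than design_review's end (X.end >= 160) AND its end is no later than snapshot's start (X.end <= 60) AND its start is no earlier than deploy's end (X.start >= 173).
compaction: end 103 >= 160? ✗; end 103 <= 60? ✗; start 28 >= 173? ✗ → no.
load_test: end 176 >= 160? ✓; end 176 <= 60? ✗; start 160 >= 173? ✗ → no.
lunch: end 182 >= 160? ✓; end 182 <= 60? ✗; start 119 >= 173? ✗ → no.
onboarding: end 95 >= 160? ✗; end 95 <= 60? ✗; start 40 >= 173? ✗ → no.
rehearsal: end 167 >= 160? ✓; end 167 <= 60? ✗; start 69 >= 173? ✗ → no.
soundcheck: end 78 >= 160? ✗; end 78 <= 60? ✗; start 38 >= 173? ✗ → no.
sync_call: end 172 >= 160? ✓; end 172 <= 60? ✗; start 97 >= 173? ✗ → no.
Result: none.

none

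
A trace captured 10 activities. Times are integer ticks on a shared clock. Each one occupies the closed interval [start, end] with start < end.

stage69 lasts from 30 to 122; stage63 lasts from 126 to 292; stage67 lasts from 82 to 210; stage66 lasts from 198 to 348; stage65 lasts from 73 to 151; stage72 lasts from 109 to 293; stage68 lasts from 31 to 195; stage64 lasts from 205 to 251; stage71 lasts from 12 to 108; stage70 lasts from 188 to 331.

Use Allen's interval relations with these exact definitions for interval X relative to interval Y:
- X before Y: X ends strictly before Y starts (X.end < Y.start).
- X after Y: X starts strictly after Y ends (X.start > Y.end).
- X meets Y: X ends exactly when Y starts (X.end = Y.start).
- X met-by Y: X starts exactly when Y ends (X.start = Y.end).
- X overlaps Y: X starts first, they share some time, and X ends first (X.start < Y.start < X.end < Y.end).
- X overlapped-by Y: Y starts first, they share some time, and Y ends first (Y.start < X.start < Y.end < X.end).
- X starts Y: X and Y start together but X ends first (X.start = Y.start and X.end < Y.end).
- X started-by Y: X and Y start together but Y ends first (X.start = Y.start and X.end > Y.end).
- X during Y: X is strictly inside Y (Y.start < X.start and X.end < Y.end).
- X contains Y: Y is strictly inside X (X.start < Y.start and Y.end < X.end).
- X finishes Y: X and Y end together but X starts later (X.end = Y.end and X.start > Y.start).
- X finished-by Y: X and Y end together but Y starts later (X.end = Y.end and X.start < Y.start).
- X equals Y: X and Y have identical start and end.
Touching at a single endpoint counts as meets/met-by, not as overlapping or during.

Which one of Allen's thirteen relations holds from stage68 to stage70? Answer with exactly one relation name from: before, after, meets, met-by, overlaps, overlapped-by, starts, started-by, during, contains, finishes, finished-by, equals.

overlaps

stage68 = [31, 195]; stage70 = [188, 331].
Compare endpoints: stage68.start < stage70.start, stage68.start < stage70.end, stage68.end > stage70.start, stage68.end < stage70.end.
That pattern is 'overlaps'.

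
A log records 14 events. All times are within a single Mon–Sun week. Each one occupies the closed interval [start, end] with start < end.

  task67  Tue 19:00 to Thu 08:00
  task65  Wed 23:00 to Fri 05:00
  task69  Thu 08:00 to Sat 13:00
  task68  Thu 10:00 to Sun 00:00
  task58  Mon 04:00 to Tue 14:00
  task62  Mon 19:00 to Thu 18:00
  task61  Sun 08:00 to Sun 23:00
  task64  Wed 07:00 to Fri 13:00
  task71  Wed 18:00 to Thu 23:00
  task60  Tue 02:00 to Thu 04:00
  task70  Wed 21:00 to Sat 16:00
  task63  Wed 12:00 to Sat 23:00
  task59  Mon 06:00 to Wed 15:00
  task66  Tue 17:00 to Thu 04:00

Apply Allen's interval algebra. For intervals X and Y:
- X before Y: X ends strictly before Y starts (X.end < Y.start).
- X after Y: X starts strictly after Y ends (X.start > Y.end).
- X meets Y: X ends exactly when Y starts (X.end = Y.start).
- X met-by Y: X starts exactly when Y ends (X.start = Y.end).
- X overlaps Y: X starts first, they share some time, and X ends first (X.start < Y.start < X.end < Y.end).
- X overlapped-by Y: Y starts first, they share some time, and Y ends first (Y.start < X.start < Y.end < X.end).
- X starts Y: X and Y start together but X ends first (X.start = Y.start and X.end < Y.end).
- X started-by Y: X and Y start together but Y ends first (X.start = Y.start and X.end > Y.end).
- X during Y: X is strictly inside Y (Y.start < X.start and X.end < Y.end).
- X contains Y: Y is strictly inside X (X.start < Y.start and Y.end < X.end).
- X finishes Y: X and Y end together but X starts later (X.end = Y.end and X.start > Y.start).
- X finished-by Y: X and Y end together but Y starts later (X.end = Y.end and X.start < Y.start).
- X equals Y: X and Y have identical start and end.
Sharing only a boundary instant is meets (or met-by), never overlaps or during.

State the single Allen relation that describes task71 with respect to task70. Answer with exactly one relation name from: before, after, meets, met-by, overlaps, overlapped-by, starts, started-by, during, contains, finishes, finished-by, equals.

overlaps

task71 = [Wed 18:00, Thu 23:00]; task70 = [Wed 21:00, Sat 16:00].
Compare endpoints: task71.start < task70.start, task71.start < task70.end, task71.end > task70.start, task71.end < task70.end.
That pattern is 'overlaps'.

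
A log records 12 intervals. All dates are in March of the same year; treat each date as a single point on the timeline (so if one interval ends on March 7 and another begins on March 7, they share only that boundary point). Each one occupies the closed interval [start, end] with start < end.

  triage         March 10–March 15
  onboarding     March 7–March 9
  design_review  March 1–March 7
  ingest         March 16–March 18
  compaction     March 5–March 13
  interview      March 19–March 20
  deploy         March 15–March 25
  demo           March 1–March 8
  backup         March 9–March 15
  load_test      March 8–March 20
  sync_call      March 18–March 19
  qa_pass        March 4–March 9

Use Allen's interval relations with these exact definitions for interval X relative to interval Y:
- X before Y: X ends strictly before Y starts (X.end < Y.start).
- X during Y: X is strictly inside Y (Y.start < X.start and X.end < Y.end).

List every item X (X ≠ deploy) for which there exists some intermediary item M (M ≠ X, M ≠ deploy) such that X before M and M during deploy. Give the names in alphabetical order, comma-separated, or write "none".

Target deploy = [March 15, March 25].
Intermediaries M with M during deploy: ingest, interview, sync_call.
Via ingest — items with X before ingest: backup, compaction, demo, design_review, onboarding, qa_pass, triage.
Via interview — items with X before interview: backup, compaction, demo, design_review, ingest, onboarding, qa_pass, triage.
Via sync_call — items with X before sync_call: backup, compaction, demo, design_review, onboarding, qa_pass, triage.
Union: backup, compaction, demo, design_review, ingest, onboarding, qa_pass, triage.

backup, compaction, demo, design_review, ingest, onboarding, qa_pass, triage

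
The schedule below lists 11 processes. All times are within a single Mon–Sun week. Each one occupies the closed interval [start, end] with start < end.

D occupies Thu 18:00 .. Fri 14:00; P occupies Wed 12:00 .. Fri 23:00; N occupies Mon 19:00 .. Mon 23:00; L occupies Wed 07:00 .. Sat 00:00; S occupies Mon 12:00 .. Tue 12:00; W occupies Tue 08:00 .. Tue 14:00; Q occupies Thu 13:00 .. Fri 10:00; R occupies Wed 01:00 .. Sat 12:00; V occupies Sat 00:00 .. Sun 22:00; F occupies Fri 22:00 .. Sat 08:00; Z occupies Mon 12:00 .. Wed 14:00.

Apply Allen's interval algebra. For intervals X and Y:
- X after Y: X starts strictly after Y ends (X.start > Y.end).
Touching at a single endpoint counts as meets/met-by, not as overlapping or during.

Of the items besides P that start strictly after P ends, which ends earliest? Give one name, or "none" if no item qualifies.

Target P = [Wed 12:00, Fri 23:00].
D [Thu 18:00, Fri 14:00] → during → excluded.
F [Fri 22:00, Sat 08:00] → overlapped-by → excluded.
L [Wed 07:00, Sat 00:00] → contains → excluded.
N [Mon 19:00, Mon 23:00] → before → excluded.
Q [Thu 13:00, Fri 10:00] → during → excluded.
R [Wed 01:00, Sat 12:00] → contains → excluded.
S [Mon 12:00, Tue 12:00] → before → excluded.
V [Sat 00:00, Sun 22:00] → after → candidate.
W [Tue 08:00, Tue 14:00] → before → excluded.
Z [Mon 12:00, Wed 14:00] → overlaps → excluded.
Among candidates, earliest end is Sun 22:00 → V.

V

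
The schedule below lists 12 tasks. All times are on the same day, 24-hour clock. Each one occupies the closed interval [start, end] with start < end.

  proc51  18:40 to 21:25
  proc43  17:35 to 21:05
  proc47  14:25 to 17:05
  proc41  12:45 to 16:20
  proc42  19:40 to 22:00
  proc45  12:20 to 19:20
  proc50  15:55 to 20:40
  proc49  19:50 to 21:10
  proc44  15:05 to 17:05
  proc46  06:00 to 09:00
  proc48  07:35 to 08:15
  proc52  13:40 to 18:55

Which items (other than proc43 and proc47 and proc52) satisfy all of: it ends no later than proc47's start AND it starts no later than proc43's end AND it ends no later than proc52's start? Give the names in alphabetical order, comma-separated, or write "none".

proc46, proc48

Conditions: its end is no later than proc47's start (X.end <= 14:25) AND its start is no later than proc43's end (X.start <= 21:05) AND its end is no later than proc52's start (X.end <= 13:40).
proc41: end 16:20 <= 14:25? ✗; start 12:45 <= 21:05? ✓; end 16:20 <= 13:40? ✗ → no.
proc42: end 22:00 <= 14:25? ✗; start 19:40 <= 21:05? ✓; end 22:00 <= 13:40? ✗ → no.
proc44: end 17:05 <= 14:25? ✗; start 15:05 <= 21:05? ✓; end 17:05 <= 13:40? ✗ → no.
proc45: end 19:20 <= 14:25? ✗; start 12:20 <= 21:05? ✓; end 19:20 <= 13:40? ✗ → no.
proc46: end 09:00 <= 14:25? ✓; start 06:00 <= 21:05? ✓; end 09:00 <= 13:40? ✓ → yes.
proc48: end 08:15 <= 14:25? ✓; start 07:35 <= 21:05? ✓; end 08:15 <= 13:40? ✓ → yes.
proc49: end 21:10 <= 14:25? ✗; start 19:50 <= 21:05? ✓; end 21:10 <= 13:40? ✗ → no.
proc50: end 20:40 <= 14:25? ✗; start 15:55 <= 21:05? ✓; end 20:40 <= 13:40? ✗ → no.
proc51: end 21:25 <= 14:25? ✗; start 18:40 <= 21:05? ✓; end 21:25 <= 13:40? ✗ → no.
Result: proc46, proc48.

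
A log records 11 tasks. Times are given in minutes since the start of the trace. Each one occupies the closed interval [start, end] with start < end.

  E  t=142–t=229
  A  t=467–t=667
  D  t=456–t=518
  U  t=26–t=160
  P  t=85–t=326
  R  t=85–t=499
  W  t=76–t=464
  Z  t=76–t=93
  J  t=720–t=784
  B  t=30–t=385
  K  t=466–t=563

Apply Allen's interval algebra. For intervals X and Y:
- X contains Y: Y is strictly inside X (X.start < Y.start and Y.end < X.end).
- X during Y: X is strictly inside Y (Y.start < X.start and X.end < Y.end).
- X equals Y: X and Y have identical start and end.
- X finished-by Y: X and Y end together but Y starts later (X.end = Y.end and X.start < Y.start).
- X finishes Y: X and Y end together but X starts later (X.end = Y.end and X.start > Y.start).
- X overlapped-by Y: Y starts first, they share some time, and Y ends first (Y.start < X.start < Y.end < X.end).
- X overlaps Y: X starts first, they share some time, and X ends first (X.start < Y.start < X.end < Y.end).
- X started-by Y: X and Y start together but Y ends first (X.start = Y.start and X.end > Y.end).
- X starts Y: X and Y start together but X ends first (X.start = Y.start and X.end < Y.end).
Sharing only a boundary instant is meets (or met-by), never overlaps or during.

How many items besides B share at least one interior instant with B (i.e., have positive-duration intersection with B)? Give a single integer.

6

Target B = [t=30, t=385].
A [t=467, t=667] → after → no.
D [t=456, t=518] → after → no.
E [t=142, t=229] → during → counts.
J [t=720, t=784] → after → no.
K [t=466, t=563] → after → no.
P [t=85, t=326] → during → counts.
R [t=85, t=499] → overlapped-by → counts.
U [t=26, t=160] → overlaps → counts.
W [t=76, t=464] → overlapped-by → counts.
Z [t=76, t=93] → during → counts.
Total: 6.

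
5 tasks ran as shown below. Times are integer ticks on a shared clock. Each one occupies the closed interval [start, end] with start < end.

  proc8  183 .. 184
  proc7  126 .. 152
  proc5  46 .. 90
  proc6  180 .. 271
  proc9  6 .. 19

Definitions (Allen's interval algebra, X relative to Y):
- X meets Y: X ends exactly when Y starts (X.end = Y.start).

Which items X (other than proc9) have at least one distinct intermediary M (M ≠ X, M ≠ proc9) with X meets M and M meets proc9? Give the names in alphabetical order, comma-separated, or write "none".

Target proc9 = [6, 19].
Intermediaries M with M meets proc9: none.
Union: none.

none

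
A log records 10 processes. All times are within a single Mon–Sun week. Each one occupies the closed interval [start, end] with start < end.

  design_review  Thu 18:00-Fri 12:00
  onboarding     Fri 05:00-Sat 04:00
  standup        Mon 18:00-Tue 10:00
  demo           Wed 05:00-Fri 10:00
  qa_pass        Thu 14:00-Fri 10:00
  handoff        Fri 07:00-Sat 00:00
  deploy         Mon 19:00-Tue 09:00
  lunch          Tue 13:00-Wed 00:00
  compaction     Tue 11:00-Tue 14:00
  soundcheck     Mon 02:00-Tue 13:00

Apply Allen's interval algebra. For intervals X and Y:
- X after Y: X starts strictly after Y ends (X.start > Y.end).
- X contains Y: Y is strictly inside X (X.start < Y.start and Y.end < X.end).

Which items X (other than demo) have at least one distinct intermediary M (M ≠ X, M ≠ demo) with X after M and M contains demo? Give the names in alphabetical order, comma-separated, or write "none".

none

Target demo = [Wed 05:00, Fri 10:00].
Intermediaries M with M contains demo: none.
Union: none.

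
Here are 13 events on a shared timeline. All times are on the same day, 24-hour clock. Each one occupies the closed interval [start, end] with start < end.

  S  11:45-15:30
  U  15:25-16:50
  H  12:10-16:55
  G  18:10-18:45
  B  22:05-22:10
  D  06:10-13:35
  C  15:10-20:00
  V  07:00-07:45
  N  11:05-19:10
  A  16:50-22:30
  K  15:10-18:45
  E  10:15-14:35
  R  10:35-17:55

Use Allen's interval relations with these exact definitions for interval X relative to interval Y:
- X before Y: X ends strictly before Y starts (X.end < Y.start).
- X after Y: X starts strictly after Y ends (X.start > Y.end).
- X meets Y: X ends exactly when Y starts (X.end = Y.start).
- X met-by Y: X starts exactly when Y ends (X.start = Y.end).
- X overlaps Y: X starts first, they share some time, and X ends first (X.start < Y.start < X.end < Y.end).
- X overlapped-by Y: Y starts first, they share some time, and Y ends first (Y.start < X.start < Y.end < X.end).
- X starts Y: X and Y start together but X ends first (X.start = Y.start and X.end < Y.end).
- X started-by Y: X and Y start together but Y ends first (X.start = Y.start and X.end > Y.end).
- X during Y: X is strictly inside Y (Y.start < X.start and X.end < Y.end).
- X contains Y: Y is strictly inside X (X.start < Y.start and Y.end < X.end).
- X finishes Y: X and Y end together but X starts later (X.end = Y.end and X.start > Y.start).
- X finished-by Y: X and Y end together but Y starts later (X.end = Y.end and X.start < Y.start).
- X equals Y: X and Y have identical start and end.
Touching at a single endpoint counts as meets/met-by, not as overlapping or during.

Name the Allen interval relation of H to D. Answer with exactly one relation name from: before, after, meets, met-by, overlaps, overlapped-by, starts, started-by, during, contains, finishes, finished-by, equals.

H = [12:10, 16:55]; D = [06:10, 13:35].
Compare endpoints: H.start > D.start, H.start < D.end, H.end > D.start, H.end > D.end.
That pattern is 'overlapped-by'.

overlapped-by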